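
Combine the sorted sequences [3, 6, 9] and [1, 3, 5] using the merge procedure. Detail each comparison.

Merging process:

Compare 3 vs 1: take 1 from right. Merged: [1]
Compare 3 vs 3: take 3 from left. Merged: [1, 3]
Compare 6 vs 3: take 3 from right. Merged: [1, 3, 3]
Compare 6 vs 5: take 5 from right. Merged: [1, 3, 3, 5]
Append remaining from left: [6, 9]. Merged: [1, 3, 3, 5, 6, 9]

Final merged array: [1, 3, 3, 5, 6, 9]
Total comparisons: 4

The merged array is [1, 3, 3, 5, 6, 9], requiring 4 comparisons. The merge step runs in O(n) time where n is the total number of elements.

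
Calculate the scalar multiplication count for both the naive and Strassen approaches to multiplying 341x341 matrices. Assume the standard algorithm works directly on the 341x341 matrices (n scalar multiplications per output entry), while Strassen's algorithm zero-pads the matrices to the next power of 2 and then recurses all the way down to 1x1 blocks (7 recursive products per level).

Matrix multiplication for 341x341 matrices:

Strassen's algorithm requires power-of-2 dimensions. Pad 341x341 to 512x512 (next power of 2).

Standard algorithm: 341^3 = 39651821 multiplications
Strassen's algorithm: 7^(log2(512)) = 7^9 = 40353607 multiplications
Difference: 39651821 - 40353607 = -701786 (Strassen uses MORE here due to padding overhead — for small or just-over-power-of-2 n, padding can outweigh the per-level savings)

Standard: 39651821 multiplications (341^3). Strassen: 40353607 multiplications (7^9, after padding to 512x512). Strassen reduces 8 recursive multiplications to 7 at each level.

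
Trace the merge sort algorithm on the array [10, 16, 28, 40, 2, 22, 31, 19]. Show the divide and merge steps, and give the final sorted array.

Merge sort trace:

Split: [10, 16, 28, 40, 2, 22, 31, 19] -> [10, 16, 28, 40] and [2, 22, 31, 19]
  Split: [10, 16, 28, 40] -> [10, 16] and [28, 40]
    Split: [10, 16] -> [10] and [16]
    Merge: [10] + [16] -> [10, 16]
    Split: [28, 40] -> [28] and [40]
    Merge: [28] + [40] -> [28, 40]
  Merge: [10, 16] + [28, 40] -> [10, 16, 28, 40]
  Split: [2, 22, 31, 19] -> [2, 22] and [31, 19]
    Split: [2, 22] -> [2] and [22]
    Merge: [2] + [22] -> [2, 22]
    Split: [31, 19] -> [31] and [19]
    Merge: [31] + [19] -> [19, 31]
  Merge: [2, 22] + [19, 31] -> [2, 19, 22, 31]
Merge: [10, 16, 28, 40] + [2, 19, 22, 31] -> [2, 10, 16, 19, 22, 28, 31, 40]

Final sorted array: [2, 10, 16, 19, 22, 28, 31, 40]

The merge sort proceeds by recursively splitting the array and merging sorted halves.
After all merges, the sorted array is [2, 10, 16, 19, 22, 28, 31, 40].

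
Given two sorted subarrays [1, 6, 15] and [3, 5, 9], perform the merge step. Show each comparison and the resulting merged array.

Merging process:

Compare 1 vs 3: take 1 from left. Merged: [1]
Compare 6 vs 3: take 3 from right. Merged: [1, 3]
Compare 6 vs 5: take 5 from right. Merged: [1, 3, 5]
Compare 6 vs 9: take 6 from left. Merged: [1, 3, 5, 6]
Compare 15 vs 9: take 9 from right. Merged: [1, 3, 5, 6, 9]
Append remaining from left: [15]. Merged: [1, 3, 5, 6, 9, 15]

Final merged array: [1, 3, 5, 6, 9, 15]
Total comparisons: 5

The merged array is [1, 3, 5, 6, 9, 15], requiring 5 comparisons. The merge step runs in O(n) time where n is the total number of elements.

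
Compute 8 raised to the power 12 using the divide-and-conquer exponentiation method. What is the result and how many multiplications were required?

Computing 8^12 by squaring (build up from 8^1; each line after the first costs one multiplication):

8^1 = 8
8^2 = (8^1)^2 = 8^2 = 64
8^3 = 8 * 8^2 = 8 * 64 = 512
8^6 = (8^3)^2 = 512^2 = 262144
8^12 = (8^6)^2 = 262144^2 = 68719476736

Result: 68719476736
Multiplications needed: 4 (4 lines after 8^1)

8^12 = 68719476736. Using exponentiation by squaring, this requires 4 multiplications. The key idea: if the exponent is even, square the half-power; if odd, multiply by the base once.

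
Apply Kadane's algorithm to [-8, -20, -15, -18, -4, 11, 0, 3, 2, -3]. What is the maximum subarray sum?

Using Kadane's algorithm on [-8, -20, -15, -18, -4, 11, 0, 3, 2, -3]:

Scanning through the array:
Position 1 (value -20): max_ending_here = -20, max_so_far = -8
Position 2 (value -15): max_ending_here = -15, max_so_far = -8
Position 3 (value -18): max_ending_here = -18, max_so_far = -8
Position 4 (value -4): max_ending_here = -4, max_so_far = -4
Position 5 (value 11): max_ending_here = 11, max_so_far = 11
Position 6 (value 0): max_ending_here = 11, max_so_far = 11
Position 7 (value 3): max_ending_here = 14, max_so_far = 14
Position 8 (value 2): max_ending_here = 16, max_so_far = 16
Position 9 (value -3): max_ending_here = 13, max_so_far = 16

Maximum subarray: [11, 0, 3, 2]
Maximum sum: 16

The maximum subarray is [11, 0, 3, 2] with sum 16. This subarray runs from index 5 to index 8.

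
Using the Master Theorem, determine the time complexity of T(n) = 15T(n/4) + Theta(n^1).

Master Theorem for T(n) = 15T(n/4) + O(n^1):

a = 15, b = 4, c = 1
log_b(a) = log_4(15) = 1.9534

Case 1: c = 1 < log_4(15) = 1.9534
T(n) = O(n^(log_4 15))

For T(n) = 15T(n/4) + O(n^1): log_4(15) = 1.9534. This is Case 1 of the Master Theorem (c < log_b(a), work dominated by leaves), giving O(n^(log_4 15)).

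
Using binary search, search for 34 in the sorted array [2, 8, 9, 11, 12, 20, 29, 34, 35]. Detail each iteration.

Binary search for 34 in [2, 8, 9, 11, 12, 20, 29, 34, 35]:

lo=0, hi=8, mid=4, arr[mid]=12 -> 12 < 34, search right half
lo=5, hi=8, mid=6, arr[mid]=29 -> 29 < 34, search right half
lo=7, hi=8, mid=7, arr[mid]=34 -> Found target at index 7!

Binary search finds 34 at index 7 after 3 comparisons. The search repeatedly halves the search space by comparing with the middle element.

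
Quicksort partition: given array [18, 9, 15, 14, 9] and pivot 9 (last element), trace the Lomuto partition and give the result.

Lomuto partition with pivot = 9:

Initial array: [18, 9, 15, 14, 9]

arr[0]=18 > 9: no swap
arr[1]=9 <= 9: swap with position 0, array becomes [9, 18, 15, 14, 9]
arr[2]=15 > 9: no swap
arr[3]=14 > 9: no swap

Place pivot at position 1: [9, 9, 15, 14, 18]
Pivot position: 1

After partitioning with pivot 9, the array becomes [9, 9, 15, 14, 18]. The pivot is placed at index 1. All elements to the left of the pivot are <= 9, and all elements to the right are > 9.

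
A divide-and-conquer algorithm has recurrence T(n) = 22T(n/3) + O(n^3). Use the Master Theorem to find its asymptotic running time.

Master Theorem for T(n) = 22T(n/3) + O(n^3):

a = 22, b = 3, c = 3
log_b(a) = log_3(22) = 2.8136

Case 3: c = 3 > log_3(22) = 2.8136
T(n) = O(n^3) = O(n^3)

For T(n) = 22T(n/3) + O(n^3): log_3(22) = 2.8136. This is Case 3 of the Master Theorem (c > log_b(a), work dominated by root), giving O(n^3).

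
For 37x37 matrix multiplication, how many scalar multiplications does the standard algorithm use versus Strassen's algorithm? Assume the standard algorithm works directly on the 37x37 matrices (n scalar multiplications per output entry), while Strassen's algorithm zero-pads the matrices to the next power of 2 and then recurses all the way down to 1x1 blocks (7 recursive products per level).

Matrix multiplication for 37x37 matrices:

Strassen's algorithm requires power-of-2 dimensions. Pad 37x37 to 64x64 (next power of 2).

Standard algorithm: 37^3 = 50653 multiplications
Strassen's algorithm: 7^(log2(64)) = 7^6 = 117649 multiplications
Difference: 50653 - 117649 = -66996 (Strassen uses MORE here due to padding overhead — for small or just-over-power-of-2 n, padding can outweigh the per-level savings)

Standard: 50653 multiplications (37^3). Strassen: 117649 multiplications (7^6, after padding to 64x64). Strassen reduces 8 recursive multiplications to 7 at each level.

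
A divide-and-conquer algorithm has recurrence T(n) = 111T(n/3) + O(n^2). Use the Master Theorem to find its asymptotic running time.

Master Theorem for T(n) = 111T(n/3) + O(n^2):

a = 111, b = 3, c = 2
log_b(a) = log_3(111) = 4.2868

Case 1: c = 2 < log_3(111) = 4.2868
T(n) = O(n^(log_3 111))

For T(n) = 111T(n/3) + O(n^2): log_3(111) = 4.2868. This is Case 1 of the Master Theorem (c < log_b(a), work dominated by leaves), giving O(n^(log_3 111)).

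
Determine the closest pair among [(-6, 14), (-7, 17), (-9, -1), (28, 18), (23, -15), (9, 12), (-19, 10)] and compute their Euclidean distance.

Computing all pairwise distances among 7 points:

d((-6, 14), (-7, 17)) = 3.1623 <-- minimum
d((-6, 14), (-9, -1)) = 15.2971
d((-6, 14), (28, 18)) = 34.2345
d((-6, 14), (23, -15)) = 41.0122
d((-6, 14), (9, 12)) = 15.1327
d((-6, 14), (-19, 10)) = 13.6015
d((-7, 17), (-9, -1)) = 18.1108
d((-7, 17), (28, 18)) = 35.0143
d((-7, 17), (23, -15)) = 43.8634
d((-7, 17), (9, 12)) = 16.7631
d((-7, 17), (-19, 10)) = 13.8924
d((-9, -1), (28, 18)) = 41.5933
d((-9, -1), (23, -15)) = 34.9285
d((-9, -1), (9, 12)) = 22.2036
d((-9, -1), (-19, 10)) = 14.8661
d((28, 18), (23, -15)) = 33.3766
d((28, 18), (9, 12)) = 19.9249
d((28, 18), (-19, 10)) = 47.676
d((23, -15), (9, 12)) = 30.4138
d((23, -15), (-19, 10)) = 48.8774
d((9, 12), (-19, 10)) = 28.0713

Closest pair: (-6, 14) and (-7, 17) with distance 3.1623

The closest pair is (-6, 14) and (-7, 17) with Euclidean distance 3.1623. For 7 points, brute-force pairwise comparison is shown above. For large n, the divide-and-conquer algorithm (sort by x, recurse on halves, check the dividing strip) achieves O(n log n).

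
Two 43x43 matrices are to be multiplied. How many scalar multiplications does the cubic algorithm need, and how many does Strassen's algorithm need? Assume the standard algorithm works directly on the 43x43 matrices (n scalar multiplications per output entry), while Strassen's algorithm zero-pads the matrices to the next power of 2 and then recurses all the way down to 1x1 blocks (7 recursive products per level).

Matrix multiplication for 43x43 matrices:

Strassen's algorithm requires power-of-2 dimensions. Pad 43x43 to 64x64 (next power of 2).

Standard algorithm: 43^3 = 79507 multiplications
Strassen's algorithm: 7^(log2(64)) = 7^6 = 117649 multiplications
Difference: 79507 - 117649 = -38142 (Strassen uses MORE here due to padding overhead — for small or just-over-power-of-2 n, padding can outweigh the per-level savings)

Standard: 79507 multiplications (43^3). Strassen: 117649 multiplications (7^6, after padding to 64x64). Strassen reduces 8 recursive multiplications to 7 at each level.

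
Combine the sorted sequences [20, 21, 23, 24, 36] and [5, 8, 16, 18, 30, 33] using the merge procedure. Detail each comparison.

Merging process:

Compare 20 vs 5: take 5 from right. Merged: [5]
Compare 20 vs 8: take 8 from right. Merged: [5, 8]
Compare 20 vs 16: take 16 from right. Merged: [5, 8, 16]
Compare 20 vs 18: take 18 from right. Merged: [5, 8, 16, 18]
Compare 20 vs 30: take 20 from left. Merged: [5, 8, 16, 18, 20]
Compare 21 vs 30: take 21 from left. Merged: [5, 8, 16, 18, 20, 21]
Compare 23 vs 30: take 23 from left. Merged: [5, 8, 16, 18, 20, 21, 23]
Compare 24 vs 30: take 24 from left. Merged: [5, 8, 16, 18, 20, 21, 23, 24]
Compare 36 vs 30: take 30 from right. Merged: [5, 8, 16, 18, 20, 21, 23, 24, 30]
Compare 36 vs 33: take 33 from right. Merged: [5, 8, 16, 18, 20, 21, 23, 24, 30, 33]
Append remaining from left: [36]. Merged: [5, 8, 16, 18, 20, 21, 23, 24, 30, 33, 36]

Final merged array: [5, 8, 16, 18, 20, 21, 23, 24, 30, 33, 36]
Total comparisons: 10

The merged array is [5, 8, 16, 18, 20, 21, 23, 24, 30, 33, 36], requiring 10 comparisons. The merge step runs in O(n) time where n is the total number of elements.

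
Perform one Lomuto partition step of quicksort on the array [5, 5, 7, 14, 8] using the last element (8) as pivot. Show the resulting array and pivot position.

Lomuto partition with pivot = 8:

Initial array: [5, 5, 7, 14, 8]

arr[0]=5 <= 8: swap with position 0, array becomes [5, 5, 7, 14, 8]
arr[1]=5 <= 8: swap with position 1, array becomes [5, 5, 7, 14, 8]
arr[2]=7 <= 8: swap with position 2, array becomes [5, 5, 7, 14, 8]
arr[3]=14 > 8: no swap

Place pivot at position 3: [5, 5, 7, 8, 14]
Pivot position: 3

After partitioning with pivot 8, the array becomes [5, 5, 7, 8, 14]. The pivot is placed at index 3. All elements to the left of the pivot are <= 8, and all elements to the right are > 8.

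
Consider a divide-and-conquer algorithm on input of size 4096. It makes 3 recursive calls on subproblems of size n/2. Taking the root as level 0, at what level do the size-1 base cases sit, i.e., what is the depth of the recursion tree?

For divide and conquer with division factor 2:

Problem sizes at each level:
Level 0: 4096
Level 1: 2048
Level 2: 1024
Level 3: 512
Level 4: 256
Level 5: 128
Level 6: 64
Level 7: 32
Level 8: 16
Level 9: 8
Level 10: 4
Level 11: 2
Level 12: 1

The root is level 0 and the size-1 base case is level 12 (the tree spans levels 0 through 12, i.e. 13 levels counting the root), so the depth is the number of divisions: log_2(4096) = 12

The recursion tree depth is log_2(4096) = 12. At each level, the problem size is divided by 2, so it takes 12 divisions to reduce to a base case of size 1. The algorithm makes 3 recursive calls at each level.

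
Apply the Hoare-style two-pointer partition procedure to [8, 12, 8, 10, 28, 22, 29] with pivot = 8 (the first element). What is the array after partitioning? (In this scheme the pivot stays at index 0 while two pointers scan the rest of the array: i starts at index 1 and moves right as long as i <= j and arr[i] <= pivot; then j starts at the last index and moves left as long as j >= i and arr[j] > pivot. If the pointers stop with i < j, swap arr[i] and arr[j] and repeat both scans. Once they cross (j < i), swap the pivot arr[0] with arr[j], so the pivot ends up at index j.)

Hoare-style two-pointer partition with pivot = 8:

Initial array: [8, 12, 8, 10, 28, 22, 29]

Pointers start at i = 1, j = 6.
i stops at index 1 (arr[1]=12 > 8), j stops at index 2 (arr[2]=8 <= 8): swap arr[1] and arr[2], array becomes [8, 8, 12, 10, 28, 22, 29]
i ends at 2, j ends at 1: the pointers have crossed (j < i), so scanning stops.

Swap pivot arr[0] with arr[1] to place pivot at position 1: [8, 8, 12, 10, 28, 22, 29]
Pivot position: 1

After partitioning with pivot 8, the array becomes [8, 8, 12, 10, 28, 22, 29]. The pivot is placed at index 1. All elements to the left of the pivot are <= 8, and all elements to the right are > 8.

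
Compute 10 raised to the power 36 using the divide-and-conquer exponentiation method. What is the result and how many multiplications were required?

Computing 10^36 by squaring (build up from 10^1; each line after the first costs one multiplication):

10^1 = 10
10^2 = (10^1)^2 = 10^2 = 100
10^4 = (10^2)^2 = 100^2 = 10000
10^8 = (10^4)^2 = 10000^2 = 100000000
10^9 = 10 * 10^8 = 10 * 100000000 = 1000000000
10^18 = (10^9)^2 = 1000000000^2 = 1000000000000000000
10^36 = (10^18)^2 = 1000000000000000000^2 = 1000000000000000000000000000000000000

Result: 1000000000000000000000000000000000000
Multiplications needed: 6 (6 lines after 10^1)

10^36 = 1000000000000000000000000000000000000. Using exponentiation by squaring, this requires 6 multiplications. The key idea: if the exponent is even, square the half-power; if odd, multiply by the base once.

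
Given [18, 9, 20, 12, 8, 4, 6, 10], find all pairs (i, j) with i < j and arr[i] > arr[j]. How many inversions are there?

Finding inversions in [18, 9, 20, 12, 8, 4, 6, 10]:

(0, 1): arr[0]=18 > arr[1]=9
(0, 3): arr[0]=18 > arr[3]=12
(0, 4): arr[0]=18 > arr[4]=8
(0, 5): arr[0]=18 > arr[5]=4
(0, 6): arr[0]=18 > arr[6]=6
(0, 7): arr[0]=18 > arr[7]=10
(1, 4): arr[1]=9 > arr[4]=8
(1, 5): arr[1]=9 > arr[5]=4
(1, 6): arr[1]=9 > arr[6]=6
(2, 3): arr[2]=20 > arr[3]=12
(2, 4): arr[2]=20 > arr[4]=8
(2, 5): arr[2]=20 > arr[5]=4
(2, 6): arr[2]=20 > arr[6]=6
(2, 7): arr[2]=20 > arr[7]=10
(3, 4): arr[3]=12 > arr[4]=8
(3, 5): arr[3]=12 > arr[5]=4
(3, 6): arr[3]=12 > arr[6]=6
(3, 7): arr[3]=12 > arr[7]=10
(4, 5): arr[4]=8 > arr[5]=4
(4, 6): arr[4]=8 > arr[6]=6

Total inversions: 20

The array has 20 inversion(s): (0,1), (0,3), (0,4), (0,5), (0,6), (0,7), (1,4), (1,5), (1,6), (2,3), (2,4), (2,5), (2,6), (2,7), (3,4), (3,5), (3,6), (3,7), (4,5), (4,6). Each pair (i,j) satisfies i < j and arr[i] > arr[j].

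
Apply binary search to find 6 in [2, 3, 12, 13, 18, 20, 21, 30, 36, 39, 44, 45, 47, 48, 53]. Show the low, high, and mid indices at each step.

Binary search for 6 in [2, 3, 12, 13, 18, 20, 21, 30, 36, 39, 44, 45, 47, 48, 53]:

lo=0, hi=14, mid=7, arr[mid]=30 -> 30 > 6, search left half
lo=0, hi=6, mid=3, arr[mid]=13 -> 13 > 6, search left half
lo=0, hi=2, mid=1, arr[mid]=3 -> 3 < 6, search right half
lo=2, hi=2, mid=2, arr[mid]=12 -> 12 > 6, search left half
lo=2 > hi=1, target 6 not found

Binary search determines that 6 is not in the array after 4 comparisons. The search space was exhausted without finding the target.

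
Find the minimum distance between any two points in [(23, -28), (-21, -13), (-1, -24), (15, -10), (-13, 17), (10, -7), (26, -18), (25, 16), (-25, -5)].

Computing all pairwise distances among 9 points:

d((23, -28), (-21, -13)) = 46.4866
d((23, -28), (-1, -24)) = 24.3311
d((23, -28), (15, -10)) = 19.6977
d((23, -28), (-13, 17)) = 57.6281
d((23, -28), (10, -7)) = 24.6982
d((23, -28), (26, -18)) = 10.4403
d((23, -28), (25, 16)) = 44.0454
d((23, -28), (-25, -5)) = 53.2259
d((-21, -13), (-1, -24)) = 22.8254
d((-21, -13), (15, -10)) = 36.1248
d((-21, -13), (-13, 17)) = 31.0483
d((-21, -13), (10, -7)) = 31.5753
d((-21, -13), (26, -18)) = 47.2652
d((-21, -13), (25, 16)) = 54.3783
d((-21, -13), (-25, -5)) = 8.9443
d((-1, -24), (15, -10)) = 21.2603
d((-1, -24), (-13, 17)) = 42.72
d((-1, -24), (10, -7)) = 20.2485
d((-1, -24), (26, -18)) = 27.6586
d((-1, -24), (25, 16)) = 47.7074
d((-1, -24), (-25, -5)) = 30.6105
d((15, -10), (-13, 17)) = 38.8973
d((15, -10), (10, -7)) = 5.831 <-- minimum
d((15, -10), (26, -18)) = 13.6015
d((15, -10), (25, 16)) = 27.8568
d((15, -10), (-25, -5)) = 40.3113
d((-13, 17), (10, -7)) = 33.2415
d((-13, 17), (26, -18)) = 52.4023
d((-13, 17), (25, 16)) = 38.0132
d((-13, 17), (-25, -5)) = 25.0599
d((10, -7), (26, -18)) = 19.4165
d((10, -7), (25, 16)) = 27.4591
d((10, -7), (-25, -5)) = 35.0571
d((26, -18), (25, 16)) = 34.0147
d((26, -18), (-25, -5)) = 52.6308
d((25, 16), (-25, -5)) = 54.231

Closest pair: (15, -10) and (10, -7) with distance 5.831

The closest pair is (15, -10) and (10, -7) with Euclidean distance 5.831. For 9 points, brute-force pairwise comparison is shown above. For large n, the divide-and-conquer algorithm (sort by x, recurse on halves, check the dividing strip) achieves O(n log n).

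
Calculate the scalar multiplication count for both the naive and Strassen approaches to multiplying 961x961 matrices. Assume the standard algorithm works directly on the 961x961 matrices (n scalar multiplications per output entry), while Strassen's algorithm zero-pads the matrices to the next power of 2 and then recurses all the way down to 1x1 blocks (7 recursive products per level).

Matrix multiplication for 961x961 matrices:

Strassen's algorithm requires power-of-2 dimensions. Pad 961x961 to 1024x1024 (next power of 2).

Standard algorithm: 961^3 = 887503681 multiplications
Strassen's algorithm: 7^(log2(1024)) = 7^10 = 282475249 multiplications
Savings: 887503681 - 282475249 = 605028432 multiplications

Standard: 887503681 multiplications (961^3). Strassen: 282475249 multiplications (7^10, after padding to 1024x1024). Strassen reduces 8 recursive multiplications to 7 at each level.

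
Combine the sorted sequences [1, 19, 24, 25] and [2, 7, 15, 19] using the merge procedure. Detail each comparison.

Merging process:

Compare 1 vs 2: take 1 from left. Merged: [1]
Compare 19 vs 2: take 2 from right. Merged: [1, 2]
Compare 19 vs 7: take 7 from right. Merged: [1, 2, 7]
Compare 19 vs 15: take 15 from right. Merged: [1, 2, 7, 15]
Compare 19 vs 19: take 19 from left. Merged: [1, 2, 7, 15, 19]
Compare 24 vs 19: take 19 from right. Merged: [1, 2, 7, 15, 19, 19]
Append remaining from left: [24, 25]. Merged: [1, 2, 7, 15, 19, 19, 24, 25]

Final merged array: [1, 2, 7, 15, 19, 19, 24, 25]
Total comparisons: 6

The merged array is [1, 2, 7, 15, 19, 19, 24, 25], requiring 6 comparisons. The merge step runs in O(n) time where n is the total number of elements.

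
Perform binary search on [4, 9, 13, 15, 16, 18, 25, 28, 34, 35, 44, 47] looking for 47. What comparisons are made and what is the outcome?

Binary search for 47 in [4, 9, 13, 15, 16, 18, 25, 28, 34, 35, 44, 47]:

lo=0, hi=11, mid=5, arr[mid]=18 -> 18 < 47, search right half
lo=6, hi=11, mid=8, arr[mid]=34 -> 34 < 47, search right half
lo=9, hi=11, mid=10, arr[mid]=44 -> 44 < 47, search right half
lo=11, hi=11, mid=11, arr[mid]=47 -> Found target at index 11!

Binary search finds 47 at index 11 after 4 comparisons. The search repeatedly halves the search space by comparing with the middle element.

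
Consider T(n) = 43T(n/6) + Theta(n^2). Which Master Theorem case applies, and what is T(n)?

Master Theorem for T(n) = 43T(n/6) + O(n^2):

a = 43, b = 6, c = 2
log_b(a) = log_6(43) = 2.0992

Case 1: c = 2 < log_6(43) = 2.0992
T(n) = O(n^(log_6 43))

For T(n) = 43T(n/6) + O(n^2): log_6(43) = 2.0992. This is Case 1 of the Master Theorem (c < log_b(a), work dominated by leaves), giving O(n^(log_6 43)).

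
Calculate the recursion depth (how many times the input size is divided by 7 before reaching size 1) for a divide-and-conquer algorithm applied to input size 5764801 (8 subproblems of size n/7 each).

For divide and conquer with division factor 7:

Problem sizes at each level:
Level 0: 5764801
Level 1: 823543
Level 2: 117649
Level 3: 16807
Level 4: 2401
Level 5: 343
Level 6: 49
Level 7: 7
Level 8: 1

The root is level 0 and the size-1 base case is level 8 (the tree spans levels 0 through 8, i.e. 9 levels counting the root), so the depth is the number of divisions: log_7(5764801) = 8

The recursion tree depth is log_7(5764801) = 8. At each level, the problem size is divided by 7, so it takes 8 divisions to reduce to a base case of size 1. The algorithm makes 8 recursive calls at each level.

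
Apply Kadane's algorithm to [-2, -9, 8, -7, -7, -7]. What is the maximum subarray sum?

Using Kadane's algorithm on [-2, -9, 8, -7, -7, -7]:

Scanning through the array:
Position 1 (value -9): max_ending_here = -9, max_so_far = -2
Position 2 (value 8): max_ending_here = 8, max_so_far = 8
Position 3 (value -7): max_ending_here = 1, max_so_far = 8
Position 4 (value -7): max_ending_here = -6, max_so_far = 8
Position 5 (value -7): max_ending_here = -7, max_so_far = 8

Maximum subarray: [8]
Maximum sum: 8

The maximum subarray is [8] with sum 8. This subarray runs from index 2 to index 2.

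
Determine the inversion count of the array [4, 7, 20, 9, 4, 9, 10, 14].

Finding inversions in [4, 7, 20, 9, 4, 9, 10, 14]:

(1, 4): arr[1]=7 > arr[4]=4
(2, 3): arr[2]=20 > arr[3]=9
(2, 4): arr[2]=20 > arr[4]=4
(2, 5): arr[2]=20 > arr[5]=9
(2, 6): arr[2]=20 > arr[6]=10
(2, 7): arr[2]=20 > arr[7]=14
(3, 4): arr[3]=9 > arr[4]=4

Total inversions: 7

The array has 7 inversion(s): (1,4), (2,3), (2,4), (2,5), (2,6), (2,7), (3,4). Each pair (i,j) satisfies i < j and arr[i] > arr[j].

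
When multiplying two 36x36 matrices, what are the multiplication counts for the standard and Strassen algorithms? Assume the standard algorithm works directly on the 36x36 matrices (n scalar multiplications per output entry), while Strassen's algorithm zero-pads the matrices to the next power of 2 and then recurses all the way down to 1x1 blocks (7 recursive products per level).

Matrix multiplication for 36x36 matrices:

Strassen's algorithm requires power-of-2 dimensions. Pad 36x36 to 64x64 (next power of 2).

Standard algorithm: 36^3 = 46656 multiplications
Strassen's algorithm: 7^(log2(64)) = 7^6 = 117649 multiplications
Difference: 46656 - 117649 = -70993 (Strassen uses MORE here due to padding overhead — for small or just-over-power-of-2 n, padding can outweigh the per-level savings)

Standard: 46656 multiplications (36^3). Strassen: 117649 multiplications (7^6, after padding to 64x64). Strassen reduces 8 recursive multiplications to 7 at each level.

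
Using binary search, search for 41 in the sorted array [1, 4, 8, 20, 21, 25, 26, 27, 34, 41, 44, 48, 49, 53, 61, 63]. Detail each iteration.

Binary search for 41 in [1, 4, 8, 20, 21, 25, 26, 27, 34, 41, 44, 48, 49, 53, 61, 63]:

lo=0, hi=15, mid=7, arr[mid]=27 -> 27 < 41, search right half
lo=8, hi=15, mid=11, arr[mid]=48 -> 48 > 41, search left half
lo=8, hi=10, mid=9, arr[mid]=41 -> Found target at index 9!

Binary search finds 41 at index 9 after 3 comparisons. The search repeatedly halves the search space by comparing with the middle element.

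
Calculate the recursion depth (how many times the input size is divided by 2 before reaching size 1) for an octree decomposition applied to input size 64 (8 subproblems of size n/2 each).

For divide and conquer with division factor 2:

Problem sizes at each level:
Level 0: 64
Level 1: 32
Level 2: 16
Level 3: 8
Level 4: 4
Level 5: 2
Level 6: 1

The root is level 0 and the size-1 base case is level 6 (the tree spans levels 0 through 6, i.e. 7 levels counting the root), so the depth is the number of divisions: log_2(64) = 6

The recursion tree depth is log_2(64) = 6. At each level, the problem size is divided by 2, so it takes 6 divisions to reduce to a base case of size 1. The algorithm makes 8 recursive calls at each level.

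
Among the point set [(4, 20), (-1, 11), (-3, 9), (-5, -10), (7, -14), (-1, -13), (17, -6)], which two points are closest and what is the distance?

Computing all pairwise distances among 7 points:

d((4, 20), (-1, 11)) = 10.2956
d((4, 20), (-3, 9)) = 13.0384
d((4, 20), (-5, -10)) = 31.3209
d((4, 20), (7, -14)) = 34.1321
d((4, 20), (-1, -13)) = 33.3766
d((4, 20), (17, -6)) = 29.0689
d((-1, 11), (-3, 9)) = 2.8284 <-- minimum
d((-1, 11), (-5, -10)) = 21.3776
d((-1, 11), (7, -14)) = 26.2488
d((-1, 11), (-1, -13)) = 24.0
d((-1, 11), (17, -6)) = 24.7588
d((-3, 9), (-5, -10)) = 19.105
d((-3, 9), (7, -14)) = 25.0799
d((-3, 9), (-1, -13)) = 22.0907
d((-3, 9), (17, -6)) = 25.0
d((-5, -10), (7, -14)) = 12.6491
d((-5, -10), (-1, -13)) = 5.0
d((-5, -10), (17, -6)) = 22.3607
d((7, -14), (-1, -13)) = 8.0623
d((7, -14), (17, -6)) = 12.8062
d((-1, -13), (17, -6)) = 19.3132

Closest pair: (-1, 11) and (-3, 9) with distance 2.8284

The closest pair is (-1, 11) and (-3, 9) with Euclidean distance 2.8284. For 7 points, brute-force pairwise comparison is shown above. For large n, the divide-and-conquer algorithm (sort by x, recurse on halves, check the dividing strip) achieves O(n log n).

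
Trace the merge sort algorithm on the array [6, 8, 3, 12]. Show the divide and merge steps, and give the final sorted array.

Merge sort trace:

Split: [6, 8, 3, 12] -> [6, 8] and [3, 12]
  Split: [6, 8] -> [6] and [8]
  Merge: [6] + [8] -> [6, 8]
  Split: [3, 12] -> [3] and [12]
  Merge: [3] + [12] -> [3, 12]
Merge: [6, 8] + [3, 12] -> [3, 6, 8, 12]

Final sorted array: [3, 6, 8, 12]

The merge sort proceeds by recursively splitting the array and merging sorted halves.
After all merges, the sorted array is [3, 6, 8, 12].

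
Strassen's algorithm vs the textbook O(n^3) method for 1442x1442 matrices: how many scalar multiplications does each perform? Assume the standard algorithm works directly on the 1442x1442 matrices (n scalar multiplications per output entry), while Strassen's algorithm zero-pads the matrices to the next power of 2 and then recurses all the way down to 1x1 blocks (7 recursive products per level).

Matrix multiplication for 1442x1442 matrices:

Strassen's algorithm requires power-of-2 dimensions. Pad 1442x1442 to 2048x2048 (next power of 2).

Standard algorithm: 1442^3 = 2998442888 multiplications
Strassen's algorithm: 7^(log2(2048)) = 7^11 = 1977326743 multiplications
Savings: 2998442888 - 1977326743 = 1021116145 multiplications

Standard: 2998442888 multiplications (1442^3). Strassen: 1977326743 multiplications (7^11, after padding to 2048x2048). Strassen reduces 8 recursive multiplications to 7 at each level.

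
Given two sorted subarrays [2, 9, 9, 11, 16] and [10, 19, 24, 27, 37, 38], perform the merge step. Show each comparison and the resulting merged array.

Merging process:

Compare 2 vs 10: take 2 from left. Merged: [2]
Compare 9 vs 10: take 9 from left. Merged: [2, 9]
Compare 9 vs 10: take 9 from left. Merged: [2, 9, 9]
Compare 11 vs 10: take 10 from right. Merged: [2, 9, 9, 10]
Compare 11 vs 19: take 11 from left. Merged: [2, 9, 9, 10, 11]
Compare 16 vs 19: take 16 from left. Merged: [2, 9, 9, 10, 11, 16]
Append remaining from right: [19, 24, 27, 37, 38]. Merged: [2, 9, 9, 10, 11, 16, 19, 24, 27, 37, 38]

Final merged array: [2, 9, 9, 10, 11, 16, 19, 24, 27, 37, 38]
Total comparisons: 6

The merged array is [2, 9, 9, 10, 11, 16, 19, 24, 27, 37, 38], requiring 6 comparisons. The merge step runs in O(n) time where n is the total number of elements.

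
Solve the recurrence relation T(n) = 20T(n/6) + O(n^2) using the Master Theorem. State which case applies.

Master Theorem for T(n) = 20T(n/6) + O(n^2):

a = 20, b = 6, c = 2
log_b(a) = log_6(20) = 1.6720

Case 3: c = 2 > log_6(20) = 1.6720
T(n) = O(n^2) = O(n^2)

For T(n) = 20T(n/6) + O(n^2): log_6(20) = 1.6720. This is Case 3 of the Master Theorem (c > log_b(a), work dominated by root), giving O(n^2).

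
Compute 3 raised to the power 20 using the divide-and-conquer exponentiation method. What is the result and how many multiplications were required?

Computing 3^20 by squaring (build up from 3^1; each line after the first costs one multiplication):

3^1 = 3
3^2 = (3^1)^2 = 3^2 = 9
3^4 = (3^2)^2 = 9^2 = 81
3^5 = 3 * 3^4 = 3 * 81 = 243
3^10 = (3^5)^2 = 243^2 = 59049
3^20 = (3^10)^2 = 59049^2 = 3486784401

Result: 3486784401
Multiplications needed: 5 (5 lines after 3^1)

3^20 = 3486784401. Using exponentiation by squaring, this requires 5 multiplications. The key idea: if the exponent is even, square the half-power; if odd, multiply by the base once.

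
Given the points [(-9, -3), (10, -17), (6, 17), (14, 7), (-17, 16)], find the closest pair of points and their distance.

Computing all pairwise distances among 5 points:

d((-9, -3), (10, -17)) = 23.6008
d((-9, -3), (6, 17)) = 25.0
d((-9, -3), (14, 7)) = 25.0799
d((-9, -3), (-17, 16)) = 20.6155
d((10, -17), (6, 17)) = 34.2345
d((10, -17), (14, 7)) = 24.3311
d((10, -17), (-17, 16)) = 42.638
d((6, 17), (14, 7)) = 12.8062 <-- minimum
d((6, 17), (-17, 16)) = 23.0217
d((14, 7), (-17, 16)) = 32.28

Closest pair: (6, 17) and (14, 7) with distance 12.8062

The closest pair is (6, 17) and (14, 7) with Euclidean distance 12.8062. For 5 points, brute-force pairwise comparison is shown above. For large n, the divide-and-conquer algorithm (sort by x, recurse on halves, check the dividing strip) achieves O(n log n).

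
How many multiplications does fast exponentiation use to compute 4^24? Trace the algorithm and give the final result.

Computing 4^24 by squaring (build up from 4^1; each line after the first costs one multiplication):

4^1 = 4
4^2 = (4^1)^2 = 4^2 = 16
4^3 = 4 * 4^2 = 4 * 16 = 64
4^6 = (4^3)^2 = 64^2 = 4096
4^12 = (4^6)^2 = 4096^2 = 16777216
4^24 = (4^12)^2 = 16777216^2 = 281474976710656

Result: 281474976710656
Multiplications needed: 5 (5 lines after 4^1)

4^24 = 281474976710656. Using exponentiation by squaring, this requires 5 multiplications. The key idea: if the exponent is even, square the half-power; if odd, multiply by the base once.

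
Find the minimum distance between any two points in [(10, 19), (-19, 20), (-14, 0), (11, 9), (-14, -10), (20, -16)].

Computing all pairwise distances among 6 points:

d((10, 19), (-19, 20)) = 29.0172
d((10, 19), (-14, 0)) = 30.6105
d((10, 19), (11, 9)) = 10.0499
d((10, 19), (-14, -10)) = 37.6431
d((10, 19), (20, -16)) = 36.4005
d((-19, 20), (-14, 0)) = 20.6155
d((-19, 20), (11, 9)) = 31.9531
d((-19, 20), (-14, -10)) = 30.4138
d((-19, 20), (20, -16)) = 53.0754
d((-14, 0), (11, 9)) = 26.5707
d((-14, 0), (-14, -10)) = 10.0 <-- minimum
d((-14, 0), (20, -16)) = 37.5766
d((11, 9), (-14, -10)) = 31.4006
d((11, 9), (20, -16)) = 26.5707
d((-14, -10), (20, -16)) = 34.5254

Closest pair: (-14, 0) and (-14, -10) with distance 10.0

The closest pair is (-14, 0) and (-14, -10) with Euclidean distance 10.0. For 6 points, brute-force pairwise comparison is shown above. For large n, the divide-and-conquer algorithm (sort by x, recurse on halves, check the dividing strip) achieves O(n log n).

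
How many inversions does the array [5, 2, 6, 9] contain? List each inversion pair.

Finding inversions in [5, 2, 6, 9]:

(0, 1): arr[0]=5 > arr[1]=2

Total inversions: 1

The array has 1 inversion(s): (0,1). Each pair (i,j) satisfies i < j and arr[i] > arr[j].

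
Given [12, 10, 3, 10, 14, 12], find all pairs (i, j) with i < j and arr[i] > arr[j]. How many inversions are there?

Finding inversions in [12, 10, 3, 10, 14, 12]:

(0, 1): arr[0]=12 > arr[1]=10
(0, 2): arr[0]=12 > arr[2]=3
(0, 3): arr[0]=12 > arr[3]=10
(1, 2): arr[1]=10 > arr[2]=3
(4, 5): arr[4]=14 > arr[5]=12

Total inversions: 5

The array has 5 inversion(s): (0,1), (0,2), (0,3), (1,2), (4,5). Each pair (i,j) satisfies i < j and arr[i] > arr[j].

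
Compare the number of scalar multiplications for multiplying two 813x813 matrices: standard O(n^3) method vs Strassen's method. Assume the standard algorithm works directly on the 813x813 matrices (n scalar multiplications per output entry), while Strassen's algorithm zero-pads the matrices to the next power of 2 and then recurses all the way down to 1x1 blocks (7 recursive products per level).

Matrix multiplication for 813x813 matrices:

Strassen's algorithm requires power-of-2 dimensions. Pad 813x813 to 1024x1024 (next power of 2).

Standard algorithm: 813^3 = 537367797 multiplications
Strassen's algorithm: 7^(log2(1024)) = 7^10 = 282475249 multiplications
Savings: 537367797 - 282475249 = 254892548 multiplications

Standard: 537367797 multiplications (813^3). Strassen: 282475249 multiplications (7^10, after padding to 1024x1024). Strassen reduces 8 recursive multiplications to 7 at each level.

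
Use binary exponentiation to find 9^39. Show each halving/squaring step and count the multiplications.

Computing 9^39 by squaring (build up from 9^1; each line after the first costs one multiplication):

9^1 = 9
9^2 = (9^1)^2 = 9^2 = 81
9^4 = (9^2)^2 = 81^2 = 6561
9^8 = (9^4)^2 = 6561^2 = 43046721
9^9 = 9 * 9^8 = 9 * 43046721 = 387420489
9^18 = (9^9)^2 = 387420489^2 = 150094635296999121
9^19 = 9 * 9^18 = 9 * 150094635296999121 = 1350851717672992089
9^38 = (9^19)^2 = 1350851717672992089^2 = 1824800363140073127359051977856583921
9^39 = 9 * 9^38 = 9 * 1824800363140073127359051977856583921 = 16423203268260658146231467800709255289

Result: 16423203268260658146231467800709255289
Multiplications needed: 8 (8 lines after 9^1)

9^39 = 16423203268260658146231467800709255289. Using exponentiation by squaring, this requires 8 multiplications. The key idea: if the exponent is even, square the half-power; if odd, multiply by the base once.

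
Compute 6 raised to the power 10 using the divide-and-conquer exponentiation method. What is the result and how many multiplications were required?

Computing 6^10 by squaring (build up from 6^1; each line after the first costs one multiplication):

6^1 = 6
6^2 = (6^1)^2 = 6^2 = 36
6^4 = (6^2)^2 = 36^2 = 1296
6^5 = 6 * 6^4 = 6 * 1296 = 7776
6^10 = (6^5)^2 = 7776^2 = 60466176

Result: 60466176
Multiplications needed: 4 (4 lines after 6^1)

6^10 = 60466176. Using exponentiation by squaring, this requires 4 multiplications. The key idea: if the exponent is even, square the half-power; if odd, multiply by the base once.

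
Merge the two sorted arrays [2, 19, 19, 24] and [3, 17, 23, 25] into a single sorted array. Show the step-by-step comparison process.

Merging process:

Compare 2 vs 3: take 2 from left. Merged: [2]
Compare 19 vs 3: take 3 from right. Merged: [2, 3]
Compare 19 vs 17: take 17 from right. Merged: [2, 3, 17]
Compare 19 vs 23: take 19 from left. Merged: [2, 3, 17, 19]
Compare 19 vs 23: take 19 from left. Merged: [2, 3, 17, 19, 19]
Compare 24 vs 23: take 23 from right. Merged: [2, 3, 17, 19, 19, 23]
Compare 24 vs 25: take 24 from left. Merged: [2, 3, 17, 19, 19, 23, 24]
Append remaining from right: [25]. Merged: [2, 3, 17, 19, 19, 23, 24, 25]

Final merged array: [2, 3, 17, 19, 19, 23, 24, 25]
Total comparisons: 7

The merged array is [2, 3, 17, 19, 19, 23, 24, 25], requiring 7 comparisons. The merge step runs in O(n) time where n is the total number of elements.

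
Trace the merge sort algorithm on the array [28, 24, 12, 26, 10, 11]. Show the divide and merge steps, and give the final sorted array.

Merge sort trace:

Split: [28, 24, 12, 26, 10, 11] -> [28, 24, 12] and [26, 10, 11]
  Split: [28, 24, 12] -> [28] and [24, 12]
    Split: [24, 12] -> [24] and [12]
    Merge: [24] + [12] -> [12, 24]
  Merge: [28] + [12, 24] -> [12, 24, 28]
  Split: [26, 10, 11] -> [26] and [10, 11]
    Split: [10, 11] -> [10] and [11]
    Merge: [10] + [11] -> [10, 11]
  Merge: [26] + [10, 11] -> [10, 11, 26]
Merge: [12, 24, 28] + [10, 11, 26] -> [10, 11, 12, 24, 26, 28]

Final sorted array: [10, 11, 12, 24, 26, 28]

The merge sort proceeds by recursively splitting the array and merging sorted halves.
After all merges, the sorted array is [10, 11, 12, 24, 26, 28].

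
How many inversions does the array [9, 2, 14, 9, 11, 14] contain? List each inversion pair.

Finding inversions in [9, 2, 14, 9, 11, 14]:

(0, 1): arr[0]=9 > arr[1]=2
(2, 3): arr[2]=14 > arr[3]=9
(2, 4): arr[2]=14 > arr[4]=11

Total inversions: 3

The array has 3 inversion(s): (0,1), (2,3), (2,4). Each pair (i,j) satisfies i < j and arr[i] > arr[j].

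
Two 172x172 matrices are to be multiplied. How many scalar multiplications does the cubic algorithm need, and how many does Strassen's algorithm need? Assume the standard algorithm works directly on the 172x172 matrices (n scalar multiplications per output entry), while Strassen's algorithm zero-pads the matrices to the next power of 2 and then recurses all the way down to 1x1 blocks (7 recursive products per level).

Matrix multiplication for 172x172 matrices:

Strassen's algorithm requires power-of-2 dimensions. Pad 172x172 to 256x256 (next power of 2).

Standard algorithm: 172^3 = 5088448 multiplications
Strassen's algorithm: 7^(log2(256)) = 7^8 = 5764801 multiplications
Difference: 5088448 - 5764801 = -676353 (Strassen uses MORE here due to padding overhead — for small or just-over-power-of-2 n, padding can outweigh the per-level savings)

Standard: 5088448 multiplications (172^3). Strassen: 5764801 multiplications (7^8, after padding to 256x256). Strassen reduces 8 recursive multiplications to 7 at each level.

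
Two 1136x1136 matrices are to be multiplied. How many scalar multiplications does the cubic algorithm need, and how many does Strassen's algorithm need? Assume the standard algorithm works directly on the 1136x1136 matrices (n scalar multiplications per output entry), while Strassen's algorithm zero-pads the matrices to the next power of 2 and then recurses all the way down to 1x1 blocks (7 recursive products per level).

Matrix multiplication for 1136x1136 matrices:

Strassen's algorithm requires power-of-2 dimensions. Pad 1136x1136 to 2048x2048 (next power of 2).

Standard algorithm: 1136^3 = 1466003456 multiplications
Strassen's algorithm: 7^(log2(2048)) = 7^11 = 1977326743 multiplications
Difference: 1466003456 - 1977326743 = -511323287 (Strassen uses MORE here due to padding overhead — for small or just-over-power-of-2 n, padding can outweigh the per-level savings)

Standard: 1466003456 multiplications (1136^3). Strassen: 1977326743 multiplications (7^11, after padding to 2048x2048). Strassen reduces 8 recursive multiplications to 7 at each level.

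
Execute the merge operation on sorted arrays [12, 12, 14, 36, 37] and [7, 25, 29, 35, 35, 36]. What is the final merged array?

Merging process:

Compare 12 vs 7: take 7 from right. Merged: [7]
Compare 12 vs 25: take 12 from left. Merged: [7, 12]
Compare 12 vs 25: take 12 from left. Merged: [7, 12, 12]
Compare 14 vs 25: take 14 from left. Merged: [7, 12, 12, 14]
Compare 36 vs 25: take 25 from right. Merged: [7, 12, 12, 14, 25]
Compare 36 vs 29: take 29 from right. Merged: [7, 12, 12, 14, 25, 29]
Compare 36 vs 35: take 35 from right. Merged: [7, 12, 12, 14, 25, 29, 35]
Compare 36 vs 35: take 35 from right. Merged: [7, 12, 12, 14, 25, 29, 35, 35]
Compare 36 vs 36: take 36 from left. Merged: [7, 12, 12, 14, 25, 29, 35, 35, 36]
Compare 37 vs 36: take 36 from right. Merged: [7, 12, 12, 14, 25, 29, 35, 35, 36, 36]
Append remaining from left: [37]. Merged: [7, 12, 12, 14, 25, 29, 35, 35, 36, 36, 37]

Final merged array: [7, 12, 12, 14, 25, 29, 35, 35, 36, 36, 37]
Total comparisons: 10

The merged array is [7, 12, 12, 14, 25, 29, 35, 35, 36, 36, 37], requiring 10 comparisons. The merge step runs in O(n) time where n is the total number of elements.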